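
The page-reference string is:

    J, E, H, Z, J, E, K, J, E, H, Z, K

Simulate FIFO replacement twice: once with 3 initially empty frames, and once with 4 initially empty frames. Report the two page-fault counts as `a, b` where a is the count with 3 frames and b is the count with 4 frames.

3 frames: F F F F F F F . . F F . → 9 faults.
4 frames: F F F F . . F F F F F F → 10 faults.
10 > 9: adding a frame increased faults — Belady's anomaly.

9, 10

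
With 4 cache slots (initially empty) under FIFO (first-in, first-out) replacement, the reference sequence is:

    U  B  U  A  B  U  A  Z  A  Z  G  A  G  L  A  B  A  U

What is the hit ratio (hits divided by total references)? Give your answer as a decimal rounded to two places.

0.50

U → fault, frames [U]
B → fault, frames [U, B]
U → hit
A → fault, frames [U, B, A]
B → hit
U → hit
A → hit
Z → fault, frames [U, B, A, Z]
A → hit
Z → hit
G → fault, evict U, frames [B, A, Z, G]
A → hit
G → hit
L → fault, evict B, frames [A, Z, G, L]
A → hit
B → fault, evict A, frames [Z, G, L, B]
A → fault, evict Z, frames [G, L, B, A]
U → fault, evict G, frames [L, B, A, U]
Hits: 9 of 18 references → 9/18 = 0.5000.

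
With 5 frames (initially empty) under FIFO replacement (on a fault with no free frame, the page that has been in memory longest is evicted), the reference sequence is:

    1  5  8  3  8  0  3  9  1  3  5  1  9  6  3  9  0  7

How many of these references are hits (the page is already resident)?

6

1: miss, frames {1}
5: miss, frames {1,5}
8: miss, frames {1,5,8}
3: miss, frames {1,5,8,3}
8: hit
0: miss, frames {1,5,8,3,0}
3: hit
9: miss, evict 1, frames {5,8,3,0,9}
1: miss, evict 5, frames {8,3,0,9,1}
3: hit
5: miss, evict 8, frames {3,0,9,1,5}
1: hit
9: hit
6: miss, evict 3, frames {0,9,1,5,6}
3: miss, evict 0, frames {9,1,5,6,3}
9: hit
0: miss, evict 9, frames {1,5,6,3,0}
7: miss, evict 1, frames {5,6,3,0,7}
Hits: 6.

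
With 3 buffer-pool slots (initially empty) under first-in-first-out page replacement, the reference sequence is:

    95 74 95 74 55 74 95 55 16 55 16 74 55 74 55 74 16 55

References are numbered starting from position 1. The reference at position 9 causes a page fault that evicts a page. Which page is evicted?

95

pos 1: 95: fault, frames [95]
pos 2: 74: fault, frames [95, 74]
pos 3: 95: hit
pos 4: 74: hit
pos 5: 55: fault, frames [95, 74, 55]
pos 6: 74: hit
pos 7: 95: hit
pos 8: 55: hit
pos 9: 16: fault, evict 95, frames [74, 55, 16]
At position 9, page 95 is evicted.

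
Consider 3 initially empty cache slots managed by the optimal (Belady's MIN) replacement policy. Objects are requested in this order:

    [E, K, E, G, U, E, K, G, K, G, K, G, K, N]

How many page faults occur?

E -> miss, frames (E)
K -> miss, frames (E K)
E -> hit
G -> miss, frames (E K G)
U -> miss, evict G, frames (E K U)
E -> hit
K -> hit
G -> miss, evict U, frames (E K G)
K -> hit
G -> hit
K -> hit
G -> hit
K -> hit
N -> miss, evict G, frames (E K N)
Page faults: 6.

6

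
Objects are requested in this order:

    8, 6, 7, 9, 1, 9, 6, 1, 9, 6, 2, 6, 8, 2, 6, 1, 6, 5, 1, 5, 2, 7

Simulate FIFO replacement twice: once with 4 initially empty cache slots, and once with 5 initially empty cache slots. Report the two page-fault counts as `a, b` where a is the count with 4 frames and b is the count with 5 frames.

4 frames: F F F F F . . . . . F F F . . . . F F . F F → 12 faults.
5 frames: F F F F F . . . . . F . F . F . . F . . . F → 10 faults.
10 < 12: adding a frame reduced faults, as is typical.

12, 10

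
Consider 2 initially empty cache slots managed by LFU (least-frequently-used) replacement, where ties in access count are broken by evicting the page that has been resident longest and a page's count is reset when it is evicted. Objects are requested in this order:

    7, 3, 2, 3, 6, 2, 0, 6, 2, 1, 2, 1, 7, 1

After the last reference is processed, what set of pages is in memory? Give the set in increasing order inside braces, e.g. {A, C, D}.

{1, 3}

7 -> fault, frames {7}
3 -> fault, frames {7,3}
2 -> fault, evict 7, frames {3,2}
3 -> hit
6 -> fault, evict 2, frames {3,6}
2 -> fault, evict 6, frames {3,2}
0 -> fault, evict 2, frames {3,0}
6 -> fault, evict 0, frames {3,6}
2 -> fault, evict 6, frames {3,2}
1 -> fault, evict 2, frames {3,1}
2 -> fault, evict 1, frames {3,2}
1 -> fault, evict 2, frames {3,1}
7 -> fault, evict 1, frames {3,7}
1 -> fault, evict 7, frames {3,1}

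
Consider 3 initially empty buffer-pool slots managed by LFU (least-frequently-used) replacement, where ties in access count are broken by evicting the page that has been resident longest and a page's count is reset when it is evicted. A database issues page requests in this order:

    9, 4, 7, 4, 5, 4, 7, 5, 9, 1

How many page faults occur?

9 -> fault, frames {9}
4 -> fault, frames {9,4}
7 -> fault, frames {9,4,7}
4 -> hit
5 -> fault, evict 9, frames {4,7,5}
4 -> hit
7 -> hit
5 -> hit
9 -> fault, evict 7, frames {4,5,9}
1 -> fault, evict 9, frames {4,5,1}
Page faults: 6.

6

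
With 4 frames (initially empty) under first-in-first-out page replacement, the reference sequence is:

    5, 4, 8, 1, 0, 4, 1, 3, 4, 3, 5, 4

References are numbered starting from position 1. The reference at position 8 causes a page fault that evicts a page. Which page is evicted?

pos 1: 5: miss, frames {5}
pos 2: 4: miss, frames {5,4}
pos 3: 8: miss, frames {5,4,8}
pos 4: 1: miss, frames {5,4,8,1}
pos 5: 0: miss, evict 5, frames {4,8,1,0}
pos 6: 4: hit
pos 7: 1: hit
pos 8: 3: miss, evict 4, frames {8,1,0,3}
At position 8, page 4 is evicted.

4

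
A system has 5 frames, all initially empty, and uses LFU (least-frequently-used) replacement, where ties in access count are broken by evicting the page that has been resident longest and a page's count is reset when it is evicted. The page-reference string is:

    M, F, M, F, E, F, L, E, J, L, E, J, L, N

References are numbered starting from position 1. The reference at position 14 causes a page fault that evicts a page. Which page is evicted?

pos 1: M → fault, frames [M]
pos 2: F → fault, frames [M, F]
pos 3: M → hit
pos 4: F → hit
pos 5: E → fault, frames [M, F, E]
pos 6: F → hit
pos 7: L → fault, frames [M, F, E, L]
pos 8: E → hit
pos 9: J → fault, frames [M, F, E, L, J]
pos 10: L → hit
pos 11: E → hit
pos 12: J → hit
pos 13: L → hit
pos 14: N → fault, evict M, frames [F, E, L, J, N]
At position 14, page M is evicted.

M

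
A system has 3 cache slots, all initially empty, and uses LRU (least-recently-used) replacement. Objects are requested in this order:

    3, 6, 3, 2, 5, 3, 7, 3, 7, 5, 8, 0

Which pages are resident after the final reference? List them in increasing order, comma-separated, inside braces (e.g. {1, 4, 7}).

3 → fault, frames (3)
6 → fault, frames (3 6)
3 → hit
2 → fault, frames (6 3 2)
5 → fault, evict 6, frames (3 2 5)
3 → hit
7 → fault, evict 2, frames (5 3 7)
3 → hit
7 → hit
5 → hit
8 → fault, evict 3, frames (7 5 8)
0 → fault, evict 7, frames (5 8 0)

{0, 5, 8}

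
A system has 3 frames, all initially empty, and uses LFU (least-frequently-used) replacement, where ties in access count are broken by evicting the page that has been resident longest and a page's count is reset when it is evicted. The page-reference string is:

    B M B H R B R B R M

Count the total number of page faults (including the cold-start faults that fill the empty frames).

B -> fault, frames {B}
M -> fault, frames {B,M}
B -> hit
H -> fault, frames {B,M,H}
R -> fault, evict M, frames {B,H,R}
B -> hit
R -> hit
B -> hit
R -> hit
M -> fault, evict H, frames {B,R,M}
Page faults: 5.

5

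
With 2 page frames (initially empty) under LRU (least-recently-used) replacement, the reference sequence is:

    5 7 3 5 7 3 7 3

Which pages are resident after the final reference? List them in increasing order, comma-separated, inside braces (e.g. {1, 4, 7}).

5 -> fault, frames (5)
7 -> fault, frames (5 7)
3 -> fault, evict 5, frames (7 3)
5 -> fault, evict 7, frames (3 5)
7 -> fault, evict 3, frames (5 7)
3 -> fault, evict 5, frames (7 3)
7 -> hit
3 -> hit

{3, 7}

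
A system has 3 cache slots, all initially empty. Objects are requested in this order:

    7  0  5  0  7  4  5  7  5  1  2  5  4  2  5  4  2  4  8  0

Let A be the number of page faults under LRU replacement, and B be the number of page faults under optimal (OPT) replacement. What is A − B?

Under LRU: F F F . . F F . . F F . F . . . . . F F → 10 faults.
Under OPT: F F F . . F . . . F F . . . . . . . F F → 8 faults.
A − B = 10 − 8 = 2.

2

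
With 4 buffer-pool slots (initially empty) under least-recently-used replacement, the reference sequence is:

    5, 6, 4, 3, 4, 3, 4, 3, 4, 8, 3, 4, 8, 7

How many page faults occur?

5: miss, frames {5}
6: miss, frames {5,6}
4: miss, frames {5,6,4}
3: miss, frames {5,6,4,3}
4: hit
3: hit
4: hit
3: hit
4: hit
8: miss, evict 5, frames {6,3,4,8}
3: hit
4: hit
8: hit
7: miss, evict 6, frames {3,4,8,7}
Page faults: 6.

6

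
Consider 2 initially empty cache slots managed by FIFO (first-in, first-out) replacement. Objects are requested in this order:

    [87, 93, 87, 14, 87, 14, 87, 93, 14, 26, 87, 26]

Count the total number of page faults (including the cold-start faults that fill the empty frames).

87 -> fault, frames (87)
93 -> fault, frames (87 93)
87 -> hit
14 -> fault, evict 87, frames (93 14)
87 -> fault, evict 93, frames (14 87)
14 -> hit
87 -> hit
93 -> fault, evict 14, frames (87 93)
14 -> fault, evict 87, frames (93 14)
26 -> fault, evict 93, frames (14 26)
87 -> fault, evict 14, frames (26 87)
26 -> hit
Page faults: 8.

8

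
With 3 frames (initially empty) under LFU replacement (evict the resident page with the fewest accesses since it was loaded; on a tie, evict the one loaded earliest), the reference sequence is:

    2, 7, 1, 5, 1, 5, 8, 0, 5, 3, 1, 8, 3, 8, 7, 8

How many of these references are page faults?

2 → miss, frames (2)
7 → miss, frames (2 7)
1 → miss, frames (2 7 1)
5 → miss, evict 2, frames (7 1 5)
1 → hit
5 → hit
8 → miss, evict 7, frames (1 5 8)
0 → miss, evict 8, frames (1 5 0)
5 → hit
3 → miss, evict 0, frames (1 5 3)
1 → hit
8 → miss, evict 3, frames (1 5 8)
3 → miss, evict 8, frames (1 5 3)
8 → miss, evict 3, frames (1 5 8)
7 → miss, evict 8, frames (1 5 7)
8 → miss, evict 7, frames (1 5 8)
Page faults: 12.

12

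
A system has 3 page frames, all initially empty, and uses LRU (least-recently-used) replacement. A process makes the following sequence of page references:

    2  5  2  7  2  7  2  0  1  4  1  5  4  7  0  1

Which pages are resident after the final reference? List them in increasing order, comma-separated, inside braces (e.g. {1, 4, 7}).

2 → miss, frames [2]
5 → miss, frames [2, 5]
2 → hit
7 → miss, frames [5, 2, 7]
2 → hit
7 → hit
2 → hit
0 → miss, evict 5, frames [7, 2, 0]
1 → miss, evict 7, frames [2, 0, 1]
4 → miss, evict 2, frames [0, 1, 4]
1 → hit
5 → miss, evict 0, frames [4, 1, 5]
4 → hit
7 → miss, evict 1, frames [5, 4, 7]
0 → miss, evict 5, frames [4, 7, 0]
1 → miss, evict 4, frames [7, 0, 1]

{0, 1, 7}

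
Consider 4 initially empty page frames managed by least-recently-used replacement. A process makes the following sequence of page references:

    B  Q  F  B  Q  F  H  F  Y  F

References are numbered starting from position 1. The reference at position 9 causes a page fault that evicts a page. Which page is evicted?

B

pos 1: B: fault, frames {B}
pos 2: Q: fault, frames {B,Q}
pos 3: F: fault, frames {B,Q,F}
pos 4: B: hit
pos 5: Q: hit
pos 6: F: hit
pos 7: H: fault, frames {B,Q,F,H}
pos 8: F: hit
pos 9: Y: fault, evict B, frames {Q,H,F,Y}
At position 9, page B is evicted.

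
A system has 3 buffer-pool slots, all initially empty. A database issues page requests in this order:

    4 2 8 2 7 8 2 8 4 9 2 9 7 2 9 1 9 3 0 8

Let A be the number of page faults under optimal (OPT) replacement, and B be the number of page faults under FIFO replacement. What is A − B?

Under OPT: F F F . F . . . F F . . . . . F . F F F → 10 faults.
Under FIFO: F F F . F . . . F F F . F . . F F F F F → 13 faults.
A − B = 10 − 13 = -3.

-3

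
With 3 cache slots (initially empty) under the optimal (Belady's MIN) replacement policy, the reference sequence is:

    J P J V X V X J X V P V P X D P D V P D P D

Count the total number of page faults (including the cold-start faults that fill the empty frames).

J → fault, frames {J}
P → fault, frames {J,P}
J → hit
V → fault, frames {J,P,V}
X → fault, evict P, frames {J,V,X}
V → hit
X → hit
J → hit
X → hit
V → hit
P → fault, evict J, frames {V,X,P}
V → hit
P → hit
X → hit
D → fault, evict X, frames {V,P,D}
P → hit
D → hit
V → hit
P → hit
D → hit
P → hit
D → hit
Page faults: 6.

6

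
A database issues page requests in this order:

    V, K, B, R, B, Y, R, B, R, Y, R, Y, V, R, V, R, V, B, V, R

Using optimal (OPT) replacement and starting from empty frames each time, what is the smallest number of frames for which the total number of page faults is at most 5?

4

f=1: 20 faults
f=2: 10 faults
f=3: 6 faults
f=4: 5 faults
f=5: 5 faults
Smallest f with faults ≤ 5 is 4.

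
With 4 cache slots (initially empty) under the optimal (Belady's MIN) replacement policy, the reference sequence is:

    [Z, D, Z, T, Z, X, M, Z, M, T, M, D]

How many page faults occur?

5

Z → fault, frames {Z}
D → fault, frames {Z,D}
Z → hit
T → fault, frames {Z,D,T}
Z → hit
X → fault, frames {Z,D,T,X}
M → fault, evict X, frames {Z,D,T,M}
Z → hit
M → hit
T → hit
M → hit
D → hit
Page faults: 5.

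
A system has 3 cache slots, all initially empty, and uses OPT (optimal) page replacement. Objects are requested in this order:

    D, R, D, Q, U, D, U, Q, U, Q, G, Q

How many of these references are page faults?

D → miss, frames (D)
R → miss, frames (D R)
D → hit
Q → miss, frames (D R Q)
U → miss, evict R, frames (D Q U)
D → hit
U → hit
Q → hit
U → hit
Q → hit
G → miss, evict U, frames (D Q G)
Q → hit
Page faults: 5.

5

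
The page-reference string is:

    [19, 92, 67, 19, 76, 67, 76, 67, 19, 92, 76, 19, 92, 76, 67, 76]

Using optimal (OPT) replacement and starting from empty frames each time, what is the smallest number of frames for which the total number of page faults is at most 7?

f=1: 16 faults
f=2: 9 faults
f=3: 6 faults
f=4: 4 faults
Smallest f with faults ≤ 7 is 3.

3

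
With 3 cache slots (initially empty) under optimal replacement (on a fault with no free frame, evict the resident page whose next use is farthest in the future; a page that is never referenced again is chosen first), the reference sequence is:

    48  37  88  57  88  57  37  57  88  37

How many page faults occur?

48: fault, frames (48)
37: fault, frames (48 37)
88: fault, frames (48 37 88)
57: fault, evict 48, frames (37 88 57)
88: hit
57: hit
37: hit
57: hit
88: hit
37: hit
Page faults: 4.

4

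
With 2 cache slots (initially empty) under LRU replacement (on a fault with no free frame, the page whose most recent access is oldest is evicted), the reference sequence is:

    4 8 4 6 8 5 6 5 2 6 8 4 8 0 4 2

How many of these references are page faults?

4 → miss, frames {4}
8 → miss, frames {4,8}
4 → hit
6 → miss, evict 8, frames {4,6}
8 → miss, evict 4, frames {6,8}
5 → miss, evict 6, frames {8,5}
6 → miss, evict 8, frames {5,6}
5 → hit
2 → miss, evict 6, frames {5,2}
6 → miss, evict 5, frames {2,6}
8 → miss, evict 2, frames {6,8}
4 → miss, evict 6, frames {8,4}
8 → hit
0 → miss, evict 4, frames {8,0}
4 → miss, evict 8, frames {0,4}
2 → miss, evict 0, frames {4,2}
Page faults: 13.

13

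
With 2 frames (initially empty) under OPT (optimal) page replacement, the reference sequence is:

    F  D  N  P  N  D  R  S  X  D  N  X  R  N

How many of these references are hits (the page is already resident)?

4

F -> fault, frames {F}
D -> fault, frames {F,D}
N -> fault, evict F, frames {D,N}
P -> fault, evict D, frames {N,P}
N -> hit
D -> fault, evict P, frames {N,D}
R -> fault, evict N, frames {D,R}
S -> fault, evict R, frames {D,S}
X -> fault, evict S, frames {D,X}
D -> hit
N -> fault, evict D, frames {X,N}
X -> hit
R -> fault, evict X, frames {N,R}
N -> hit
Hits: 4.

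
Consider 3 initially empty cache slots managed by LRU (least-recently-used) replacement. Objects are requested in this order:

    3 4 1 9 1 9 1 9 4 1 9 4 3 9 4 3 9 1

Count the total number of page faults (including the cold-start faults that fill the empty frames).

6

3 → fault, frames (3)
4 → fault, frames (3 4)
1 → fault, frames (3 4 1)
9 → fault, evict 3, frames (4 1 9)
1 → hit
9 → hit
1 → hit
9 → hit
4 → hit
1 → hit
9 → hit
4 → hit
3 → fault, evict 1, frames (9 4 3)
9 → hit
4 → hit
3 → hit
9 → hit
1 → fault, evict 4, frames (3 9 1)
Page faults: 6.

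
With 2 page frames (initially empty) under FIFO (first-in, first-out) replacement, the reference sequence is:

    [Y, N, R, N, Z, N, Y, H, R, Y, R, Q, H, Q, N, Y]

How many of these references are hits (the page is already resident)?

Y: fault, frames [Y]
N: fault, frames [Y, N]
R: fault, evict Y, frames [N, R]
N: hit
Z: fault, evict N, frames [R, Z]
N: fault, evict R, frames [Z, N]
Y: fault, evict Z, frames [N, Y]
H: fault, evict N, frames [Y, H]
R: fault, evict Y, frames [H, R]
Y: fault, evict H, frames [R, Y]
R: hit
Q: fault, evict R, frames [Y, Q]
H: fault, evict Y, frames [Q, H]
Q: hit
N: fault, evict Q, frames [H, N]
Y: fault, evict H, frames [N, Y]
Hits: 3.

3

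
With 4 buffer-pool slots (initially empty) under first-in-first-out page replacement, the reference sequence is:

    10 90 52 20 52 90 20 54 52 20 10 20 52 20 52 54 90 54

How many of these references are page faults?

7

10: fault, frames {10}
90: fault, frames {10,90}
52: fault, frames {10,90,52}
20: fault, frames {10,90,52,20}
52: hit
90: hit
20: hit
54: fault, evict 10, frames {90,52,20,54}
52: hit
20: hit
10: fault, evict 90, frames {52,20,54,10}
20: hit
52: hit
20: hit
52: hit
54: hit
90: fault, evict 52, frames {20,54,10,90}
54: hit
Page faults: 7.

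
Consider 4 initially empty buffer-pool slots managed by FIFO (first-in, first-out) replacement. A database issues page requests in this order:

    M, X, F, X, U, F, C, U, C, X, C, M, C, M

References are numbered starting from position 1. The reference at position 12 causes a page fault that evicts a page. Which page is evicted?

pos 1: M → fault, frames {M}
pos 2: X → fault, frames {M,X}
pos 3: F → fault, frames {M,X,F}
pos 4: X → hit
pos 5: U → fault, frames {M,X,F,U}
pos 6: F → hit
pos 7: C → fault, evict M, frames {X,F,U,C}
pos 8: U → hit
pos 9: C → hit
pos 10: X → hit
pos 11: C → hit
pos 12: M → fault, evict X, frames {F,U,C,M}
At position 12, page X is evicted.

X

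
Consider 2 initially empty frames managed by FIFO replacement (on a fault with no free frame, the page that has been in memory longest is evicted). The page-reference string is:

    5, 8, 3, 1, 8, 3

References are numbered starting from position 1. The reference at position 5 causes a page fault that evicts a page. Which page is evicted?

3

pos 1: 5 → miss, frames {5}
pos 2: 8 → miss, frames {5,8}
pos 3: 3 → miss, evict 5, frames {8,3}
pos 4: 1 → miss, evict 8, frames {3,1}
pos 5: 8 → miss, evict 3, frames {1,8}
At position 5, page 3 is evicted.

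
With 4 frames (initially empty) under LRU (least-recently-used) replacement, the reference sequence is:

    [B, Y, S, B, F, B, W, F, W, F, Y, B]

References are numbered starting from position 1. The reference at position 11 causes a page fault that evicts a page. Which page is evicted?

S

pos 1: B → miss, frames (B)
pos 2: Y → miss, frames (B Y)
pos 3: S → miss, frames (B Y S)
pos 4: B → hit
pos 5: F → miss, frames (Y S B F)
pos 6: B → hit
pos 7: W → miss, evict Y, frames (S F B W)
pos 8: F → hit
pos 9: W → hit
pos 10: F → hit
pos 11: Y → miss, evict S, frames (B W F Y)
At position 11, page S is evicted.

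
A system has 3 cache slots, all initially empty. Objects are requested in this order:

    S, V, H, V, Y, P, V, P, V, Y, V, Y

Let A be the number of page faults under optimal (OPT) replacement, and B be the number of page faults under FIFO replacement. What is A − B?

Under OPT: F F F . F F . . . . . . → 5 faults.
Under FIFO: F F F . F F F . . . . . → 6 faults.
A − B = 5 − 6 = -1.

-1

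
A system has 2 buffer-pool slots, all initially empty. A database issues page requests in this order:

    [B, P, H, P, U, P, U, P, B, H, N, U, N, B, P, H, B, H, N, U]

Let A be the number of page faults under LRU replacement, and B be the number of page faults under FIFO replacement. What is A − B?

Under LRU: F F F . F . . . F F F F . F F F F . F F → 14 faults.
Under FIFO: F F F . F F . . F F F F . F F F F . F F → 15 faults.
A − B = 14 − 15 = -1.

-1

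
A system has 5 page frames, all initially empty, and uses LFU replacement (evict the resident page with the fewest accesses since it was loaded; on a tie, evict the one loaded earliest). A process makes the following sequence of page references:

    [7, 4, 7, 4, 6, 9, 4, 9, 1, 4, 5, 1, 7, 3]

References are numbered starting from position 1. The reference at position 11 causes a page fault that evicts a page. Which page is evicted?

6

pos 1: 7 → fault, frames {7}
pos 2: 4 → fault, frames {7,4}
pos 3: 7 → hit
pos 4: 4 → hit
pos 5: 6 → fault, frames {7,4,6}
pos 6: 9 → fault, frames {7,4,6,9}
pos 7: 4 → hit
pos 8: 9 → hit
pos 9: 1 → fault, frames {7,4,6,9,1}
pos 10: 4 → hit
pos 11: 5 → fault, evict 6, frames {7,4,9,1,5}
At position 11, page 6 is evicted.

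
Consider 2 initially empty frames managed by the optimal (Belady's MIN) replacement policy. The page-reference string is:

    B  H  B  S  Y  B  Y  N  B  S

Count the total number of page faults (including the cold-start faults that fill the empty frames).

B -> fault, frames [B]
H -> fault, frames [B, H]
B -> hit
S -> fault, evict H, frames [B, S]
Y -> fault, evict S, frames [B, Y]
B -> hit
Y -> hit
N -> fault, evict Y, frames [B, N]
B -> hit
S -> fault, evict N, frames [B, S]
Page faults: 6.

6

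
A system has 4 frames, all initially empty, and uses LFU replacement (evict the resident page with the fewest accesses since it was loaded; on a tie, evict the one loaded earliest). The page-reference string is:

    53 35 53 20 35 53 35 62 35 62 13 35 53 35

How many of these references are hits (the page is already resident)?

53 → fault, frames [53]
35 → fault, frames [53, 35]
53 → hit
20 → fault, frames [53, 35, 20]
35 → hit
53 → hit
35 → hit
62 → fault, frames [53, 35, 20, 62]
35 → hit
62 → hit
13 → fault, evict 20, frames [53, 35, 62, 13]
35 → hit
53 → hit
35 → hit
Hits: 9.

9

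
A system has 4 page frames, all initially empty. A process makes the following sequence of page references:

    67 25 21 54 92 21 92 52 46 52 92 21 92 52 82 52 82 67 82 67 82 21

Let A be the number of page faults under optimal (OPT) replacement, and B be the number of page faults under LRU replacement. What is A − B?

-1

Under OPT: F F F F F . . F F . . . . . F . . F . . . . → 9 faults.
Under LRU: F F F F F . . F F . . . . . F . . F . . . F → 10 faults.
A − B = 9 − 10 = -1.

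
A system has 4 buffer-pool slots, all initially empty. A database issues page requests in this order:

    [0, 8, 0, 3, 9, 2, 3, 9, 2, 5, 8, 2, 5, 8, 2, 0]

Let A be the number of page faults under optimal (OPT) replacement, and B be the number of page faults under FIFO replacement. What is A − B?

-1

Under OPT: F F . F F F . . . F . . . . . F → 7 faults.
Under FIFO: F F . F F F . . . F F . . . . F → 8 faults.
A − B = 7 − 8 = -1.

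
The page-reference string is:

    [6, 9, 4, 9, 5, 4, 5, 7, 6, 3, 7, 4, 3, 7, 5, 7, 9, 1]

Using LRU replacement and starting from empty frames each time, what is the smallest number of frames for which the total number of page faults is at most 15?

f=1: 18 faults
f=2: 15 faults
f=3: 11 faults
f=4: 11 faults
f=5: 8 faults
f=6: 7 faults
f=7: 7 faults
Smallest f with faults ≤ 15 is 2.

2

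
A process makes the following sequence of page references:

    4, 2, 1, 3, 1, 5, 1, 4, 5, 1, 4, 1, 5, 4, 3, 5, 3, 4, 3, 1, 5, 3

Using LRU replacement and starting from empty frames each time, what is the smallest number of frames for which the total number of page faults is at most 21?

f=1: 22 faults
f=2: 17 faults
f=3: 9 faults
f=4: 6 faults
f=5: 5 faults
Smallest f with faults ≤ 21 is 2.

2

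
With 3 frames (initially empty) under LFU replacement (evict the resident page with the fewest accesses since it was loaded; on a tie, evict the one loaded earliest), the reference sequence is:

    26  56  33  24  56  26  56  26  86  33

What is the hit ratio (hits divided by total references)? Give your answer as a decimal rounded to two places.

0.30

26 → fault, frames {26}
56 → fault, frames {26,56}
33 → fault, frames {26,56,33}
24 → fault, evict 26, frames {56,33,24}
56 → hit
26 → fault, evict 33, frames {56,24,26}
56 → hit
26 → hit
86 → fault, evict 24, frames {56,26,86}
33 → fault, evict 86, frames {56,26,33}
Hits: 3 of 10 references → 3/10 = 0.3000.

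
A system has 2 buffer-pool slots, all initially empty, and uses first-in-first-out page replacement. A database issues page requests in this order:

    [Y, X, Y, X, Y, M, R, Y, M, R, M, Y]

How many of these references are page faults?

Y → miss, frames {Y}
X → miss, frames {Y,X}
Y → hit
X → hit
Y → hit
M → miss, evict Y, frames {X,M}
R → miss, evict X, frames {M,R}
Y → miss, evict M, frames {R,Y}
M → miss, evict R, frames {Y,M}
R → miss, evict Y, frames {M,R}
M → hit
Y → miss, evict M, frames {R,Y}
Page faults: 8.

8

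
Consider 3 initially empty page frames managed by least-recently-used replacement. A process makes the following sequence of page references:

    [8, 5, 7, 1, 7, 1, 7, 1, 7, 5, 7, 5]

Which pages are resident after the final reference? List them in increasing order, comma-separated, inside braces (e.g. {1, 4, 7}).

8 → fault, frames {8}
5 → fault, frames {8,5}
7 → fault, frames {8,5,7}
1 → fault, evict 8, frames {5,7,1}
7 → hit
1 → hit
7 → hit
1 → hit
7 → hit
5 → hit
7 → hit
5 → hit

{1, 5, 7}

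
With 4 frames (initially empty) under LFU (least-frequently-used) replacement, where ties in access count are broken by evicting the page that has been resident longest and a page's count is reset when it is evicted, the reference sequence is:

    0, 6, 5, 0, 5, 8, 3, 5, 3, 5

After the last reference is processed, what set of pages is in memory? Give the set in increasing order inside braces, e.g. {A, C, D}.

{0, 3, 5, 8}

0 -> fault, frames (0)
6 -> fault, frames (0 6)
5 -> fault, frames (0 6 5)
0 -> hit
5 -> hit
8 -> fault, frames (0 6 5 8)
3 -> fault, evict 6, frames (0 5 8 3)
5 -> hit
3 -> hit
5 -> hit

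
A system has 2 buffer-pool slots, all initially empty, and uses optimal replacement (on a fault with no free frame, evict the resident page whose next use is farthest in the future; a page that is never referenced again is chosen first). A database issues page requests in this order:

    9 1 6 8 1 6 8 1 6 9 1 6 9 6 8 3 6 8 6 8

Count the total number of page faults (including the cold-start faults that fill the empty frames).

11

9 -> fault, frames (9)
1 -> fault, frames (9 1)
6 -> fault, evict 9, frames (1 6)
8 -> fault, evict 6, frames (1 8)
1 -> hit
6 -> fault, evict 1, frames (8 6)
8 -> hit
1 -> fault, evict 8, frames (6 1)
6 -> hit
9 -> fault, evict 6, frames (1 9)
1 -> hit
6 -> fault, evict 1, frames (9 6)
9 -> hit
6 -> hit
8 -> fault, evict 9, frames (6 8)
3 -> fault, evict 8, frames (6 3)
6 -> hit
8 -> fault, evict 3, frames (6 8)
6 -> hit
8 -> hit
Page faults: 11.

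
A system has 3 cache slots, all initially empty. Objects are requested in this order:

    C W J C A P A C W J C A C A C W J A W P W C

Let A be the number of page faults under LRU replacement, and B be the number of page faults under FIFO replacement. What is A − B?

-3

Under LRU: F F F . F F . . F F . F . . . F F F . F . F → 13 faults.
Under FIFO: F F F . F F . F F F . F F . . F F F . F F F → 16 faults.
A − B = 13 − 16 = -3.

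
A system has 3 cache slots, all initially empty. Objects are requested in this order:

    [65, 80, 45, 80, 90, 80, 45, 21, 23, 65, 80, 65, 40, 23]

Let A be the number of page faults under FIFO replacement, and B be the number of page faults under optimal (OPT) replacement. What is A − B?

2

Under FIFO: F F F . F . . F F F F . F F → 10 faults.
Under OPT: F F F . F . . F F F . . F . → 8 faults.
A − B = 10 − 8 = 2.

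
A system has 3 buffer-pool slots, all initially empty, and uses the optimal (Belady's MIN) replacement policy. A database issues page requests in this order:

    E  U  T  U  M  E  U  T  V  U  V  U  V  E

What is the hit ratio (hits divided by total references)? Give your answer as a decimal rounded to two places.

E: fault, frames {E}
U: fault, frames {E,U}
T: fault, frames {E,U,T}
U: hit
M: fault, evict T, frames {E,U,M}
E: hit
U: hit
T: fault, evict M, frames {E,U,T}
V: fault, evict T, frames {E,U,V}
U: hit
V: hit
U: hit
V: hit
E: hit
Hits: 8 of 14 references → 8/14 = 0.5714.

0.57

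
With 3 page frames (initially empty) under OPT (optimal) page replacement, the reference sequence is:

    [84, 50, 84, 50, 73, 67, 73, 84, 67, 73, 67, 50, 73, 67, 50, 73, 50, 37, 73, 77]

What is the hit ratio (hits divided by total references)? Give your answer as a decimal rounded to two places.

0.65

84 → fault, frames (84)
50 → fault, frames (84 50)
84 → hit
50 → hit
73 → fault, frames (84 50 73)
67 → fault, evict 50, frames (84 73 67)
73 → hit
84 → hit
67 → hit
73 → hit
67 → hit
50 → fault, evict 84, frames (73 67 50)
73 → hit
67 → hit
50 → hit
73 → hit
50 → hit
37 → fault, evict 50, frames (73 67 37)
73 → hit
77 → fault, evict 37, frames (73 67 77)
Hits: 13 of 20 references → 13/20 = 0.6500.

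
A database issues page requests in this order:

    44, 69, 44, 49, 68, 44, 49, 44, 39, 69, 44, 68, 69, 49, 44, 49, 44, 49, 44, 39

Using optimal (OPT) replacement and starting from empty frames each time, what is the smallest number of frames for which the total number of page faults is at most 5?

f=1: 20 faults
f=2: 11 faults
f=3: 8 faults
f=4: 6 faults
f=5: 5 faults
Smallest f with faults ≤ 5 is 5.

5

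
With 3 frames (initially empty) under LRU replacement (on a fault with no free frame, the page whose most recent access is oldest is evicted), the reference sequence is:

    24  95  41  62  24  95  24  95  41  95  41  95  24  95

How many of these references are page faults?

24 -> miss, frames {24}
95 -> miss, frames {24,95}
41 -> miss, frames {24,95,41}
62 -> miss, evict 24, frames {95,41,62}
24 -> miss, evict 95, frames {41,62,24}
95 -> miss, evict 41, frames {62,24,95}
24 -> hit
95 -> hit
41 -> miss, evict 62, frames {24,95,41}
95 -> hit
41 -> hit
95 -> hit
24 -> hit
95 -> hit
Page faults: 7.

7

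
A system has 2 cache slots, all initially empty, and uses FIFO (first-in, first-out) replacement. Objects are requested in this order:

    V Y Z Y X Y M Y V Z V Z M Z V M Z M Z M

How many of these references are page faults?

V → miss, frames (V)
Y → miss, frames (V Y)
Z → miss, evict V, frames (Y Z)
Y → hit
X → miss, evict Y, frames (Z X)
Y → miss, evict Z, frames (X Y)
M → miss, evict X, frames (Y M)
Y → hit
V → miss, evict Y, frames (M V)
Z → miss, evict M, frames (V Z)
V → hit
Z → hit
M → miss, evict V, frames (Z M)
Z → hit
V → miss, evict Z, frames (M V)
M → hit
Z → miss, evict M, frames (V Z)
M → miss, evict V, frames (Z M)
Z → hit
M → hit
Page faults: 12.

12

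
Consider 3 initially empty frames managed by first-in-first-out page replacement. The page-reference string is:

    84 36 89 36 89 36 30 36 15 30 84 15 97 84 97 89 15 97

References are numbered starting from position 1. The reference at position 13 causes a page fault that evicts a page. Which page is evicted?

30

pos 1: 84: miss, frames {84}
pos 2: 36: miss, frames {84,36}
pos 3: 89: miss, frames {84,36,89}
pos 4: 36: hit
pos 5: 89: hit
pos 6: 36: hit
pos 7: 30: miss, evict 84, frames {36,89,30}
pos 8: 36: hit
pos 9: 15: miss, evict 36, frames {89,30,15}
pos 10: 30: hit
pos 11: 84: miss, evict 89, frames {30,15,84}
pos 12: 15: hit
pos 13: 97: miss, evict 30, frames {15,84,97}
At position 13, page 30 is evicted.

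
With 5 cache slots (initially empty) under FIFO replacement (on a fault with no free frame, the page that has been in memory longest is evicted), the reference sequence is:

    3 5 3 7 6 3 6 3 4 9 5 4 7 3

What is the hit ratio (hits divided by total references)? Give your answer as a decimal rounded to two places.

3: miss, frames [3]
5: miss, frames [3, 5]
3: hit
7: miss, frames [3, 5, 7]
6: miss, frames [3, 5, 7, 6]
3: hit
6: hit
3: hit
4: miss, frames [3, 5, 7, 6, 4]
9: miss, evict 3, frames [5, 7, 6, 4, 9]
5: hit
4: hit
7: hit
3: miss, evict 5, frames [7, 6, 4, 9, 3]
Hits: 7 of 14 references → 7/14 = 0.5000.

0.50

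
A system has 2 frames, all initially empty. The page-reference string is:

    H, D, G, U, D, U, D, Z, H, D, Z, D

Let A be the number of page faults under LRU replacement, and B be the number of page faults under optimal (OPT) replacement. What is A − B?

Under LRU: F F F F F . . F F F F . → 9 faults.
Under OPT: F F F F . . . F F . F . → 7 faults.
A − B = 9 − 7 = 2.

2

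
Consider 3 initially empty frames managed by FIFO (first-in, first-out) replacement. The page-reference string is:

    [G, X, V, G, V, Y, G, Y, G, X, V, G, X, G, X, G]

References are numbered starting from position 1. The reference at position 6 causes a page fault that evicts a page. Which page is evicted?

G

pos 1: G -> fault, frames (G)
pos 2: X -> fault, frames (G X)
pos 3: V -> fault, frames (G X V)
pos 4: G -> hit
pos 5: V -> hit
pos 6: Y -> fault, evict G, frames (X V Y)
At position 6, page G is evicted.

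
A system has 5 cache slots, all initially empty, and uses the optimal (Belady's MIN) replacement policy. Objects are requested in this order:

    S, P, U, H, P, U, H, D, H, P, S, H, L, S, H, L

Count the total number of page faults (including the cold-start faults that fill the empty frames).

6

S -> fault, frames {S}
P -> fault, frames {S,P}
U -> fault, frames {S,P,U}
H -> fault, frames {S,P,U,H}
P -> hit
U -> hit
H -> hit
D -> fault, frames {S,P,U,H,D}
H -> hit
P -> hit
S -> hit
H -> hit
L -> fault, evict D, frames {S,P,U,H,L}
S -> hit
H -> hit
L -> hit
Page faults: 6.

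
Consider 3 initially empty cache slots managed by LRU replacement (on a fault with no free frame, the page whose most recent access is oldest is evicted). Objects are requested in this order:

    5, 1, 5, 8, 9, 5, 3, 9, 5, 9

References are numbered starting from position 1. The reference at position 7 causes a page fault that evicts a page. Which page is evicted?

8

pos 1: 5: fault, frames {5}
pos 2: 1: fault, frames {5,1}
pos 3: 5: hit
pos 4: 8: fault, frames {1,5,8}
pos 5: 9: fault, evict 1, frames {5,8,9}
pos 6: 5: hit
pos 7: 3: fault, evict 8, frames {9,5,3}
At position 7, page 8 is evicted.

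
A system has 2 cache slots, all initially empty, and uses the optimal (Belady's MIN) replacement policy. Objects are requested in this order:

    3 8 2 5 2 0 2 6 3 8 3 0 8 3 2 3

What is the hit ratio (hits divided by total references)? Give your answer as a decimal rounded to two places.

3 -> miss, frames {3}
8 -> miss, frames {3,8}
2 -> miss, evict 8, frames {3,2}
5 -> miss, evict 3, frames {2,5}
2 -> hit
0 -> miss, evict 5, frames {2,0}
2 -> hit
6 -> miss, evict 2, frames {0,6}
3 -> miss, evict 6, frames {0,3}
8 -> miss, evict 0, frames {3,8}
3 -> hit
0 -> miss, evict 3, frames {8,0}
8 -> hit
3 -> miss, evict 0, frames {8,3}
2 -> miss, evict 8, frames {3,2}
3 -> hit
Hits: 5 of 16 references → 5/16 = 0.3125.

0.31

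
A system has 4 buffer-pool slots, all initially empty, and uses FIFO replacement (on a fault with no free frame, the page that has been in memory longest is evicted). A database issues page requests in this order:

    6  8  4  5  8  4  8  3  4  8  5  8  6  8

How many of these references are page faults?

7

6: fault, frames [6]
8: fault, frames [6, 8]
4: fault, frames [6, 8, 4]
5: fault, frames [6, 8, 4, 5]
8: hit
4: hit
8: hit
3: fault, evict 6, frames [8, 4, 5, 3]
4: hit
8: hit
5: hit
8: hit
6: fault, evict 8, frames [4, 5, 3, 6]
8: fault, evict 4, frames [5, 3, 6, 8]
Page faults: 7.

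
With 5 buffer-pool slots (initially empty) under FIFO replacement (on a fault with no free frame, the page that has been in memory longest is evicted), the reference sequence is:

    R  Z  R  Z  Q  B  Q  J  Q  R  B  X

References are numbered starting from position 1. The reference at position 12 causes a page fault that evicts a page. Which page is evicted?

pos 1: R → miss, frames (R)
pos 2: Z → miss, frames (R Z)
pos 3: R → hit
pos 4: Z → hit
pos 5: Q → miss, frames (R Z Q)
pos 6: B → miss, frames (R Z Q B)
pos 7: Q → hit
pos 8: J → miss, frames (R Z Q B J)
pos 9: Q → hit
pos 10: R → hit
pos 11: B → hit
pos 12: X → miss, evict R, frames (Z Q B J X)
At position 12, page R is evicted.

R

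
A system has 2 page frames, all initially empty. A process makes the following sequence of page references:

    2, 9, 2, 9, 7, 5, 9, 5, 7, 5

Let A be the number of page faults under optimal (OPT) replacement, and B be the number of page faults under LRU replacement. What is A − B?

-1

Under OPT: F F . . F F . . F . → 5 faults.
Under LRU: F F . . F F F . F . → 6 faults.
A − B = 5 − 6 = -1.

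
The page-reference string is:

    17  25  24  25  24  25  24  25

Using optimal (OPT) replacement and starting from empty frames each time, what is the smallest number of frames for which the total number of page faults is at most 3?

2

f=1: 8 faults
f=2: 3 faults
f=3: 3 faults
Smallest f with faults ≤ 3 is 2.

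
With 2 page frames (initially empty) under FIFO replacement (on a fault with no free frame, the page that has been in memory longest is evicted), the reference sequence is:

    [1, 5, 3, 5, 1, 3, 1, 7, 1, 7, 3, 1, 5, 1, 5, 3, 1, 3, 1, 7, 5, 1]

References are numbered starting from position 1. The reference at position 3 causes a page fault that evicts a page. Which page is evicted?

pos 1: 1: fault, frames [1]
pos 2: 5: fault, frames [1, 5]
pos 3: 3: fault, evict 1, frames [5, 3]
At position 3, page 1 is evicted.

1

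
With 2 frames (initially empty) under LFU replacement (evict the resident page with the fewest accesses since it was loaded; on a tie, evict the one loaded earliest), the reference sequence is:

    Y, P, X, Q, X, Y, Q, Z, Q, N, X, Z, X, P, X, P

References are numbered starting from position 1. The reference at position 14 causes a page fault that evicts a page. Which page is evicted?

Z

pos 1: Y → miss, frames {Y}
pos 2: P → miss, frames {Y,P}
pos 3: X → miss, evict Y, frames {P,X}
pos 4: Q → miss, evict P, frames {X,Q}
pos 5: X → hit
pos 6: Y → miss, evict Q, frames {X,Y}
pos 7: Q → miss, evict Y, frames {X,Q}
pos 8: Z → miss, evict Q, frames {X,Z}
pos 9: Q → miss, evict Z, frames {X,Q}
pos 10: N → miss, evict Q, frames {X,N}
pos 11: X → hit
pos 12: Z → miss, evict N, frames {X,Z}
pos 13: X → hit
pos 14: P → miss, evict Z, frames {X,P}
At position 14, page Z is evicted.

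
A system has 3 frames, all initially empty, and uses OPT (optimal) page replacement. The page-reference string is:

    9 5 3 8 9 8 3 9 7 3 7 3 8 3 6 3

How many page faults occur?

6

9 → miss, frames {9}
5 → miss, frames {9,5}
3 → miss, frames {9,5,3}
8 → miss, evict 5, frames {9,3,8}
9 → hit
8 → hit
3 → hit
9 → hit
7 → miss, evict 9, frames {3,8,7}
3 → hit
7 → hit
3 → hit
8 → hit
3 → hit
6 → miss, evict 7, frames {3,8,6}
3 → hit
Page faults: 6.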